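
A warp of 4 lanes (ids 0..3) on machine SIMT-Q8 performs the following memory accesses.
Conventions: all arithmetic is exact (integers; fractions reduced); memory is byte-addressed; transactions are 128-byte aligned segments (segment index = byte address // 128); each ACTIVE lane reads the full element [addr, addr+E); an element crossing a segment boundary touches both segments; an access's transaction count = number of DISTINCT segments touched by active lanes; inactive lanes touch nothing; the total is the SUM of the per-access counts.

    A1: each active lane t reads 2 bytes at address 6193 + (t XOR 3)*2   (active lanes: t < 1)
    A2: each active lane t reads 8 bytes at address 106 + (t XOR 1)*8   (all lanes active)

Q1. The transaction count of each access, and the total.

A1: 1 transaction
A2: 2 transactions

Answer: 1,2; total 3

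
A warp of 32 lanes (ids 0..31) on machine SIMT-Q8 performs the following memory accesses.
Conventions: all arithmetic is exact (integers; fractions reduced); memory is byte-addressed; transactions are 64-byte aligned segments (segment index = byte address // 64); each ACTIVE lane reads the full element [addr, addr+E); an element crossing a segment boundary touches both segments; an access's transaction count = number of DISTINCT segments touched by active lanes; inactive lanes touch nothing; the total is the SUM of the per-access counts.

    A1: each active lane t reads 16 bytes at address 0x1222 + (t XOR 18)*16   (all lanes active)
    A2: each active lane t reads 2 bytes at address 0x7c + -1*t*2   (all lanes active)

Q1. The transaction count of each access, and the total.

A1: 9 transactions
A2: 2 transactions

Answer: 9,2; total 11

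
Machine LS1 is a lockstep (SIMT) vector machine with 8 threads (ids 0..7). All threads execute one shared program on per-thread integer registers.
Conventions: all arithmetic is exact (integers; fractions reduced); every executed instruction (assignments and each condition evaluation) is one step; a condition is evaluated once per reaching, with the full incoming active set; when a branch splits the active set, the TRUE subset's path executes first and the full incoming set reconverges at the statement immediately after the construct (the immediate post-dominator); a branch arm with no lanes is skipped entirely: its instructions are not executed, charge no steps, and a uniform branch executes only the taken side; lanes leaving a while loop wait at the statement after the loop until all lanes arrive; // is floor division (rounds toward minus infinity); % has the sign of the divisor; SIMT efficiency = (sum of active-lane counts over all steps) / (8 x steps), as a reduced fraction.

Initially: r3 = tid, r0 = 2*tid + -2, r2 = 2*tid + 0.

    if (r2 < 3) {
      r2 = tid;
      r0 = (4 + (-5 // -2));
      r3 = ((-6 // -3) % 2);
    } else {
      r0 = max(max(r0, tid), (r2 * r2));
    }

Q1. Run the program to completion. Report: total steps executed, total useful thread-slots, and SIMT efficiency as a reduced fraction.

Answer: 5 steps, 20 useful, 1/2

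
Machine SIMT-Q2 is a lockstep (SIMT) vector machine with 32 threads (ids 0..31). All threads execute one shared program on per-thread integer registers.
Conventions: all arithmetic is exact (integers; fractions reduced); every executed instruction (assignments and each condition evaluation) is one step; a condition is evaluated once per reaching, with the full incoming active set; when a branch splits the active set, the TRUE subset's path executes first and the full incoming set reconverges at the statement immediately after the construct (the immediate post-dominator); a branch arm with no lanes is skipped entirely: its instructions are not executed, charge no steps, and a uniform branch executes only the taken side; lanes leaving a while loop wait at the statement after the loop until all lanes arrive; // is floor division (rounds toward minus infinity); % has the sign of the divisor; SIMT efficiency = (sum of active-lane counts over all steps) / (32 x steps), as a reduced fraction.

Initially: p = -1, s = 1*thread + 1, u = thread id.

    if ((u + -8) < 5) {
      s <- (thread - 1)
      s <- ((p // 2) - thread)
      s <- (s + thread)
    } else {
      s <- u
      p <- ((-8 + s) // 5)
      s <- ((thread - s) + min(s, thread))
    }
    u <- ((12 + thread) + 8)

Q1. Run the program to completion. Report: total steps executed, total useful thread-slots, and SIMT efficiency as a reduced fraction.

Answer: 8 steps, 160 useful, 5/8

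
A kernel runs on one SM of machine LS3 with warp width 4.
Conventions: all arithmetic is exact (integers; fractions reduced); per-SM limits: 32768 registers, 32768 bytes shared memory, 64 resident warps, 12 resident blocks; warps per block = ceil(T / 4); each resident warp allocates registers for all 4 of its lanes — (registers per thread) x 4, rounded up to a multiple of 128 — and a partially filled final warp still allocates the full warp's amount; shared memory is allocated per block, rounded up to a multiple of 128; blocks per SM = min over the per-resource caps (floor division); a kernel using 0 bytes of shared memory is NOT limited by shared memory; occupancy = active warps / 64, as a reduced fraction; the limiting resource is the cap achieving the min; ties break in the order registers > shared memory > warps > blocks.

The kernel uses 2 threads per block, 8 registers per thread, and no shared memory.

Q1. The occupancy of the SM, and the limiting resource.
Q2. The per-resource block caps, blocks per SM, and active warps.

Answer: occupancy 3/16, limited by blocks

registers: 256 blocks
shared memory: no limit (kernel uses none)
warps: 64 blocks
blocks: 12 blocks

Answer: 12 blocks, 12 active warps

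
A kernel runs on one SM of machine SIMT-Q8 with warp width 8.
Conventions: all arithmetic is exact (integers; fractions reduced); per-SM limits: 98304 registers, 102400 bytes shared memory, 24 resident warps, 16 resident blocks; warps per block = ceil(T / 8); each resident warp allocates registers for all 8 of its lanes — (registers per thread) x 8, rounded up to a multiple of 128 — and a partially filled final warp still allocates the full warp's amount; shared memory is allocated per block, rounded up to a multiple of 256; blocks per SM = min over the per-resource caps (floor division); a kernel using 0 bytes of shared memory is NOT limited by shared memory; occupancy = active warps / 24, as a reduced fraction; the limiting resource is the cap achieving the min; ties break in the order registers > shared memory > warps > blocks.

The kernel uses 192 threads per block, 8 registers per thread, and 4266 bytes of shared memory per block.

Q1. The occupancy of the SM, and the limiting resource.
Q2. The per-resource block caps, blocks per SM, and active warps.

Answer: occupancy 1, limited by warps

registers: 32 blocks
shared memory: 23 blocks
warps: 1 block
blocks: 16 blocks

Answer: 1 block, 24 active warps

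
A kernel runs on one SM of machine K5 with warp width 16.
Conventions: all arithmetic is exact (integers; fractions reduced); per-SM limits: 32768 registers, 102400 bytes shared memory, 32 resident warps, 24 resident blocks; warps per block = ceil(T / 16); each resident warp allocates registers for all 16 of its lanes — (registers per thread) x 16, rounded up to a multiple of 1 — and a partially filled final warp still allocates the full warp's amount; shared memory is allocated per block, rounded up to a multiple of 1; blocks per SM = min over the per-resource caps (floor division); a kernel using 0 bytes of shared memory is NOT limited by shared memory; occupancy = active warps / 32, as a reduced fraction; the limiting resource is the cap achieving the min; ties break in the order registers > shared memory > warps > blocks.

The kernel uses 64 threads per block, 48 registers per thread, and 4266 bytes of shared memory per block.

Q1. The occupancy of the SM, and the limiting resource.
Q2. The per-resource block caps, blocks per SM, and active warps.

Answer: occupancy 1, limited by warps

registers: 10 blocks
shared memory: 24 blocks
warps: 8 blocks
blocks: 24 blocks

Answer: 8 blocks, 32 active warps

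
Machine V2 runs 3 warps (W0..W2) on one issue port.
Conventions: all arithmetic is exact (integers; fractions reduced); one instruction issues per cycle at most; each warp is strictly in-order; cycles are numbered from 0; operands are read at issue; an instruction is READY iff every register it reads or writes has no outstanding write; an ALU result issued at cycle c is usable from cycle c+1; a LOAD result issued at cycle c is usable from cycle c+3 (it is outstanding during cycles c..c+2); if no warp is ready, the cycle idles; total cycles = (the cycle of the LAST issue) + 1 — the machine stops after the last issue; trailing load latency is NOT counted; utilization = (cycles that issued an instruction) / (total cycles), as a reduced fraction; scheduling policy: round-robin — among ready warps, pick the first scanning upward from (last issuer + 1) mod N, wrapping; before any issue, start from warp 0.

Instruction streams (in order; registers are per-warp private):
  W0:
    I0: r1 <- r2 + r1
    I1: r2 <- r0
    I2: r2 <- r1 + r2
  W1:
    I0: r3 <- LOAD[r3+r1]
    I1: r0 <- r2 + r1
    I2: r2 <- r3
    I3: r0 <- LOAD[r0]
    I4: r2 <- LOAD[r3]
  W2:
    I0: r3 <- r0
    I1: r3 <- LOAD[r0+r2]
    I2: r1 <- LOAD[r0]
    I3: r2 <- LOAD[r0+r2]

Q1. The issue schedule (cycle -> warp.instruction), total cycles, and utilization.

cycle 0: W0.I0
cycle 1: W1.I0
cycle 2: W2.I0
cycle 3: W0.I1
cycle 4: W1.I1
cycle 5: W2.I1
cycle 6: W0.I2
cycle 7: W1.I2
cycle 8: W2.I2
cycle 9: W1.I3
cycle 10: W2.I3
cycle 11: W1.I4

Answer: 12 cycles, utilization 1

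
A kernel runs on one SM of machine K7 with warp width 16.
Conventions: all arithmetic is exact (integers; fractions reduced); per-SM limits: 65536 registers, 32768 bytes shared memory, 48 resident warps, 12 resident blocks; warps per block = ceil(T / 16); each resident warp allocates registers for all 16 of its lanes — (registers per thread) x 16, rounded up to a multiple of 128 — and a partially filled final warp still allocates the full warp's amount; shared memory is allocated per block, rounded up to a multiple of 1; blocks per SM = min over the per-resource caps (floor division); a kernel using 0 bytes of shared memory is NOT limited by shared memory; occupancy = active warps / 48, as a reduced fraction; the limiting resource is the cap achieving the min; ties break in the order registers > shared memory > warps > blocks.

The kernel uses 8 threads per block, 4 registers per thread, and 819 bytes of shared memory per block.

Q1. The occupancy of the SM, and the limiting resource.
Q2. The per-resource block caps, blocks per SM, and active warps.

Answer: occupancy 1/4, limited by blocks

registers: 512 blocks
shared memory: 40 blocks
warps: 48 blocks
blocks: 12 blocks

Answer: 12 blocks, 12 active warps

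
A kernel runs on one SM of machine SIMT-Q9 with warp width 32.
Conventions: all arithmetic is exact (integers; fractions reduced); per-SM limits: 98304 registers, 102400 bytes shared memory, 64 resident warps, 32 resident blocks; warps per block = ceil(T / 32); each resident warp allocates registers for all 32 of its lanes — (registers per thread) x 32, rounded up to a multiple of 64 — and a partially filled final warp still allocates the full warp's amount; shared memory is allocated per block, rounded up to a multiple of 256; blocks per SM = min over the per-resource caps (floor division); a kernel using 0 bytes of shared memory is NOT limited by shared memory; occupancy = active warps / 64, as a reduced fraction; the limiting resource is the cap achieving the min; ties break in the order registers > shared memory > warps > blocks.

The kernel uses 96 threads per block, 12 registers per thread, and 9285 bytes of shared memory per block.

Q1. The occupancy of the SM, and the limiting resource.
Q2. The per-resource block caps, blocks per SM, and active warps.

Answer: occupancy 15/32, limited by shared memory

registers: 85 blocks
shared memory: 10 blocks
warps: 21 blocks
blocks: 32 blocks

Answer: 10 blocks, 30 active warps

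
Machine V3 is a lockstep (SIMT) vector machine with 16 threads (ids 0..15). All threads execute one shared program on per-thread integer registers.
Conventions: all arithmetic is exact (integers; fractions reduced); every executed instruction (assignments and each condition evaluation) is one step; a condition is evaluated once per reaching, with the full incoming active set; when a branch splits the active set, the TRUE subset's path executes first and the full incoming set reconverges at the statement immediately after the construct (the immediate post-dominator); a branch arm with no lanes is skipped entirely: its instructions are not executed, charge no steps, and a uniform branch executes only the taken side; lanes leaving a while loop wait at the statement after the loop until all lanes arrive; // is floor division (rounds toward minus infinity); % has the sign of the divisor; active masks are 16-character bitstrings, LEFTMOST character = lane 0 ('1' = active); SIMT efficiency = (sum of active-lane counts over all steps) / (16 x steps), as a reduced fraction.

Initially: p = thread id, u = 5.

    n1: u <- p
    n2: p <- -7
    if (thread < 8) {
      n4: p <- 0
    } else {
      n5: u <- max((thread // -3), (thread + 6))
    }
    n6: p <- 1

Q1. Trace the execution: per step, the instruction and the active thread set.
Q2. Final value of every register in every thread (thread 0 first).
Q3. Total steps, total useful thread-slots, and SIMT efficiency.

step 0: u <- p                       1111111111111111
step 1: p <- -7                      1111111111111111
step 2: eval (thread < 8)            1111111111111111
step 3: p <- 0                       1111111100000000
step 4: u <- max((thread // -3), (thread + 6)) 0000000011111111
step 5: p <- 1                       1111111111111111

Answer: 6 steps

p: 1,1,1,1,1,1,1,1,1,1,1,1,1,1,1,1
u: 0,1,2,3,4,5,6,7,14,15,16,17,18,19,20,21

steps = 6; useful = 80; efficiency = 80/96 = 5/6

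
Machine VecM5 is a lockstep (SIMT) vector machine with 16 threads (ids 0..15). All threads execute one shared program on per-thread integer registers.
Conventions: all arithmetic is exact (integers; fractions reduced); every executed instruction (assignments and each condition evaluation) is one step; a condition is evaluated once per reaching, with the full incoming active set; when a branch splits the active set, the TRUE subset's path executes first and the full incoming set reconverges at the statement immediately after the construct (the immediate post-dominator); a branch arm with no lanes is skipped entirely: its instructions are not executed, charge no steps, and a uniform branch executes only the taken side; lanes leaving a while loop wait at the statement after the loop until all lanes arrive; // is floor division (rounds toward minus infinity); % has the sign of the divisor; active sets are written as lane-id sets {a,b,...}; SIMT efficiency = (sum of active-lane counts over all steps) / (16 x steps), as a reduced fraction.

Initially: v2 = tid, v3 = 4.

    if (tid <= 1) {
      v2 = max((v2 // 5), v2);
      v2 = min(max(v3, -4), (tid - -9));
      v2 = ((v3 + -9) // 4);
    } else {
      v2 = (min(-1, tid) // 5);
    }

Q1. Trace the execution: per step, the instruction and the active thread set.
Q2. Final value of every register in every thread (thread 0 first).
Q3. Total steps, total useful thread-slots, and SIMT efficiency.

step 0: eval (tid <= 1)              {0,1,2,3,4,5,6,7,8,9,10,11,12,13,14,15}
step 1: v2 <- max((v2 // 5), v2)     {0,1}
step 2: v2 <- min(max(v3, -4), (tid - -9)) {0,1}
step 3: v2 <- ((v3 + -9) // 4)       {0,1}
step 4: v2 <- (min(-1, tid) // 5)    {2,3,4,5,6,7,8,9,10,11,12,13,14,15}

Answer: 5 steps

v2: -2,-2,-1,-1,-1,-1,-1,-1,-1,-1,-1,-1,-1,-1,-1,-1
v3: 4,4,4,4,4,4,4,4,4,4,4,4,4,4,4,4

steps = 5; useful = 36; efficiency = 36/80 = 9/20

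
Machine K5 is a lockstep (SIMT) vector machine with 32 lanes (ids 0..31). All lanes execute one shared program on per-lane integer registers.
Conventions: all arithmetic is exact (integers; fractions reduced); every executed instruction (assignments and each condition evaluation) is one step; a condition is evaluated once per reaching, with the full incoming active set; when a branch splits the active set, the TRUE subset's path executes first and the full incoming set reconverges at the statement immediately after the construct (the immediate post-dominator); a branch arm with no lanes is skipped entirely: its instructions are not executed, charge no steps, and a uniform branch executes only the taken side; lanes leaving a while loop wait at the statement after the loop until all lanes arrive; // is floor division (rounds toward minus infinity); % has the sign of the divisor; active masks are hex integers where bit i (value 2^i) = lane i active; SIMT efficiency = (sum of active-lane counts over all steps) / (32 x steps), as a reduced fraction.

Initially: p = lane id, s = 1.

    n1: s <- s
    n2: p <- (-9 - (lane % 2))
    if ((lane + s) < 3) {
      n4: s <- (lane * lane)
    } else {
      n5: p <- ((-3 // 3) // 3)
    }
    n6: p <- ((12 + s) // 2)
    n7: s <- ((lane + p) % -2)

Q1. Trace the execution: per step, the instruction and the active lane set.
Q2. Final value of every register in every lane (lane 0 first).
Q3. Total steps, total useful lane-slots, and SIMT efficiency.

step 0: s <- s                       0xffffffff
step 1: p <- (-9 - (lane % 2))       0xffffffff
step 2: eval ((lane + s) < 3)        0xffffffff
step 3: s <- (lane * lane)           0x00000003
step 4: p <- ((-3 // 3) // 3)        0xfffffffc
step 5: p <- ((12 + s) // 2)         0xffffffff
step 6: s <- ((lane + p) % -2)       0xffffffff

Answer: 7 steps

p: 6,6,6,6,6,6,6,6,6,6,6,6,6,6,6,6,6,6,6,6,6,6,6,6,6,6,6,6,6,6,6,6
s: 0,-1,0,-1,0,-1,0,-1,0,-1,0,-1,0,-1,0,-1,0,-1,0,-1,0,-1,0,-1,0,-1,0,-1,0,-1,0,-1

steps = 7; useful = 192; efficiency = 192/224 = 6/7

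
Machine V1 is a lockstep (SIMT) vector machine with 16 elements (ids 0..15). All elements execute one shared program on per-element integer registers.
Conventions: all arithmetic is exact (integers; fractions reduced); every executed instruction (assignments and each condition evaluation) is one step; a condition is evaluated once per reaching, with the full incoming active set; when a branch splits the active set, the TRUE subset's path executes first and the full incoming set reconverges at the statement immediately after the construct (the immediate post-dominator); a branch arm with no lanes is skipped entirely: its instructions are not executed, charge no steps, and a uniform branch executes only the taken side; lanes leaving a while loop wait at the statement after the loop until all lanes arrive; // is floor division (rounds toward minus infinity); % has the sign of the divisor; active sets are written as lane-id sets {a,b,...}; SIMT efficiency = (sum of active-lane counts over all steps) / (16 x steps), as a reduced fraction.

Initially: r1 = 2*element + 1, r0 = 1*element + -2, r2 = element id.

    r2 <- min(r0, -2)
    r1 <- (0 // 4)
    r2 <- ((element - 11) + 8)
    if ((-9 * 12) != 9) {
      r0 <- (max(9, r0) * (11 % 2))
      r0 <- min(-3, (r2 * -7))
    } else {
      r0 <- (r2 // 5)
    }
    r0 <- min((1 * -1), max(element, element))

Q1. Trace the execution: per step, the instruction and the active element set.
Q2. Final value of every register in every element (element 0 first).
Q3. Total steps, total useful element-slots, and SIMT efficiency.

step 0: r2 <- min(r0, -2)            {0,1,2,3,4,5,6,7,8,9,10,11,12,13,14,15}
step 1: r1 <- (0 // 4)               {0,1,2,3,4,5,6,7,8,9,10,11,12,13,14,15}
step 2: r2 <- ((element - 11) + 8)   {0,1,2,3,4,5,6,7,8,9,10,11,12,13,14,15}
step 3: eval ((-9 * 12) != 9)        {0,1,2,3,4,5,6,7,8,9,10,11,12,13,14,15}
step 4: r0 <- (max(9, r0) * (11 % 2)) {0,1,2,3,4,5,6,7,8,9,10,11,12,13,14,15}
step 5: r0 <- min(-3, (r2 * -7))     {0,1,2,3,4,5,6,7,8,9,10,11,12,13,14,15}
step 6: r0 <- min((1 * -1), max(element, element)) {0,1,2,3,4,5,6,7,8,9,10,11,12,13,14,15}

Answer: 7 steps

r1: 0,0,0,0,0,0,0,0,0,0,0,0,0,0,0,0
r0: -1,-1,-1,-1,-1,-1,-1,-1,-1,-1,-1,-1,-1,-1,-1,-1
r2: -3,-2,-1,0,1,2,3,4,5,6,7,8,9,10,11,12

steps = 7; useful = 112; efficiency = 112/112 = 1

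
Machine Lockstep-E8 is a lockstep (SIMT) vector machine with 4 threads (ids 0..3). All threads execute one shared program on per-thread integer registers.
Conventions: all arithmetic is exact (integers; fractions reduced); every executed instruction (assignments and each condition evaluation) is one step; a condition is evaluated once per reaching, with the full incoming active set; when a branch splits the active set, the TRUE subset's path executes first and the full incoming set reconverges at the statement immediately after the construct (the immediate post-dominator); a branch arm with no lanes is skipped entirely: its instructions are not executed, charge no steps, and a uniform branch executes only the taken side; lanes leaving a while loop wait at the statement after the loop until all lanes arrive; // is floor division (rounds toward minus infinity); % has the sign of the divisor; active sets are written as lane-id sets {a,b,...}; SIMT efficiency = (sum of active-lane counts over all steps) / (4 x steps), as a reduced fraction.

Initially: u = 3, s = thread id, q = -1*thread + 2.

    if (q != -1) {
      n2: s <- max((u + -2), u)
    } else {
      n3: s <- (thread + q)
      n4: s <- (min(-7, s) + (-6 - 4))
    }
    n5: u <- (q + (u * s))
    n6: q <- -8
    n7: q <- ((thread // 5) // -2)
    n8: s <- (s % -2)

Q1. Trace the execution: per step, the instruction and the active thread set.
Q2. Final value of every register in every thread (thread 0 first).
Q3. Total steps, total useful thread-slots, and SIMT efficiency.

step 0: eval (q != -1)               {0,1,2,3}
step 1: s <- max((u + -2), u)        {0,1,2}
step 2: s <- (thread + q)            {3}
step 3: s <- (min(-7, s) + (-6 - 4)) {3}
step 4: u <- (q + (u * s))           {0,1,2,3}
step 5: q <- -8                      {0,1,2,3}
step 6: q <- ((thread // 5) // -2)   {0,1,2,3}
step 7: s <- (s % -2)                {0,1,2,3}

Answer: 8 steps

u: 11,10,9,-52
s: -1,-1,-1,-1
q: 0,0,0,0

steps = 8; useful = 25; efficiency = 25/32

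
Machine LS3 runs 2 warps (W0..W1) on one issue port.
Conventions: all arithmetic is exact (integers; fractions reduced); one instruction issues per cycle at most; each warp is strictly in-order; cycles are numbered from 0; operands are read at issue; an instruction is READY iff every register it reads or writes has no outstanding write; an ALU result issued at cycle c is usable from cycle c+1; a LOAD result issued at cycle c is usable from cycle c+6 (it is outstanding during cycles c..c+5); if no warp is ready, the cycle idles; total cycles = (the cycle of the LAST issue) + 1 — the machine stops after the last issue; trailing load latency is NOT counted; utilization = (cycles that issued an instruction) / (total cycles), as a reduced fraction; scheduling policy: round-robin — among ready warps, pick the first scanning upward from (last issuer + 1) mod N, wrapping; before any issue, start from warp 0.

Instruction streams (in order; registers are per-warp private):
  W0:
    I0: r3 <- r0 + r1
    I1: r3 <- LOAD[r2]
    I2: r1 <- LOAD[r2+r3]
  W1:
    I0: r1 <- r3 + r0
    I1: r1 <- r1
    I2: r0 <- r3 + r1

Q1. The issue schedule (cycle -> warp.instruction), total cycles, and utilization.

cycle 0: W0.I0
cycle 1: W1.I0
cycle 2: W0.I1
cycle 3: W1.I1
cycle 4: W1.I2
cycle 5: idle
cycle 6: idle
cycle 7: idle
cycle 8: W0.I2

Answer: 9 cycles, utilization 2/3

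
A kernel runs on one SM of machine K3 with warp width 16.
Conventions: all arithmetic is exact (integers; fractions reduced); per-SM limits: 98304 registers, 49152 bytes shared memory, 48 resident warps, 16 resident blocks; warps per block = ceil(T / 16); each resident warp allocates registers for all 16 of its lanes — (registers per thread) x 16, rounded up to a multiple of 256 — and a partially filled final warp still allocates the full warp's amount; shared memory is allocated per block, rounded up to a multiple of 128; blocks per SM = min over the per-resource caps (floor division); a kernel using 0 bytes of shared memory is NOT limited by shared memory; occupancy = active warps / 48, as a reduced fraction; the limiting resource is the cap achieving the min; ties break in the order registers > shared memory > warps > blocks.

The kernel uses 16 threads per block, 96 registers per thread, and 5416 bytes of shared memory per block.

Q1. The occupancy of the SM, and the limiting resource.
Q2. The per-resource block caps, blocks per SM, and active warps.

Answer: occupancy 1/6, limited by shared memory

registers: 64 blocks
shared memory: 8 blocks
warps: 48 blocks
blocks: 16 blocks

Answer: 8 blocks, 8 active warps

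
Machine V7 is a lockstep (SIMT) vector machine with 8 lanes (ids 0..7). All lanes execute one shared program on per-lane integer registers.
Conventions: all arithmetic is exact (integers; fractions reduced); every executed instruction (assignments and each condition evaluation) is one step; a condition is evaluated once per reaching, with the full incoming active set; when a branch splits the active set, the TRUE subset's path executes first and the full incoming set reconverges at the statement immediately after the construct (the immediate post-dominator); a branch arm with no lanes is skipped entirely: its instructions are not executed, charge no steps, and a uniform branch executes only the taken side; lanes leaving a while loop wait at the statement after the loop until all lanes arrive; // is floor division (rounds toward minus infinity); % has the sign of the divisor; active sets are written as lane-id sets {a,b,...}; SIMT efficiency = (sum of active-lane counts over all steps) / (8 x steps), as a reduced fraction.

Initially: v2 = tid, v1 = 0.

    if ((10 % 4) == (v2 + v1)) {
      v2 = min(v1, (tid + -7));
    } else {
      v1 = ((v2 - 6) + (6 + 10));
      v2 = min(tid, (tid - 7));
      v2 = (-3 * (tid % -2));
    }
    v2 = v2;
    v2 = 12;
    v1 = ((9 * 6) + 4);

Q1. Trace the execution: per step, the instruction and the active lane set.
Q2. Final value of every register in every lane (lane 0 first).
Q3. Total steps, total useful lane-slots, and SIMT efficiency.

step 0: eval ((10 % 4) == (v2 + v1)) {0,1,2,3,4,5,6,7}
step 1: v2 <- min(v1, (tid + -7))    {2}
step 2: v1 <- ((v2 - 6) + (6 + 10))  {0,1,3,4,5,6,7}
step 3: v2 <- min(tid, (tid - 7))    {0,1,3,4,5,6,7}
step 4: v2 <- (-3 * (tid % -2))      {0,1,3,4,5,6,7}
step 5: v2 <- v2                     {0,1,2,3,4,5,6,7}
step 6: v2 <- 12                     {0,1,2,3,4,5,6,7}
step 7: v1 <- ((9 * 6) + 4)          {0,1,2,3,4,5,6,7}

Answer: 8 steps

v2: 12,12,12,12,12,12,12,12
v1: 58,58,58,58,58,58,58,58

steps = 8; useful = 54; efficiency = 54/64 = 27/32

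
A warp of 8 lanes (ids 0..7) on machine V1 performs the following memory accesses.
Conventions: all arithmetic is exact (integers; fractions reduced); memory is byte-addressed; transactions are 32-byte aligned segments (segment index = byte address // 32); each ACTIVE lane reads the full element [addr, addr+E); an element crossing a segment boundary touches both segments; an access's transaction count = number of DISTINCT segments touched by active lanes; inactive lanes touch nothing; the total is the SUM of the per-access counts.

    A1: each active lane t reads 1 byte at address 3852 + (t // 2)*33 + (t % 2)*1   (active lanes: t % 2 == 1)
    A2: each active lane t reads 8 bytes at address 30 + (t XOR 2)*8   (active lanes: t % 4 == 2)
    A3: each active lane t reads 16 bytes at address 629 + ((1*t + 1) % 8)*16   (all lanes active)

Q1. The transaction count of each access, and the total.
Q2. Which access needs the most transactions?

A1: 4 transactions
A2: 3 transactions
A3: 5 transactions

Answer: 4,3,5; total 12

Answer: A3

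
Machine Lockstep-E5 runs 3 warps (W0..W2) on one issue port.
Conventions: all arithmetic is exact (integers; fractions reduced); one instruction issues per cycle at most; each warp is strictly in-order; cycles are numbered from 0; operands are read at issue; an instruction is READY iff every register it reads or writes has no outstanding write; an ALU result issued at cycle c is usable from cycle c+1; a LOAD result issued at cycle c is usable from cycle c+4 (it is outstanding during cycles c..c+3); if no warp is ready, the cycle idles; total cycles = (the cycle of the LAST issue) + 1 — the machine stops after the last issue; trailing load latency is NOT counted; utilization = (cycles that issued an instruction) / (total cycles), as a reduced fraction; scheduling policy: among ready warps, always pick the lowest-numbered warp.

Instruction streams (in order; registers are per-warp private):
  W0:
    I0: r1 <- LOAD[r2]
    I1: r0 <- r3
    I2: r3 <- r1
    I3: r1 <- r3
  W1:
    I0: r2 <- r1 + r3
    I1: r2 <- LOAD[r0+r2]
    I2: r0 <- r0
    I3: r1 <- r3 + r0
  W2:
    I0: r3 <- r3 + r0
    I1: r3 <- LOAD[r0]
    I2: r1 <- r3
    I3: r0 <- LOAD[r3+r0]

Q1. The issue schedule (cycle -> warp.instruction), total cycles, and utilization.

cycle 0: W0.I0
cycle 1: W0.I1
cycle 2: W1.I0
cycle 3: W1.I1
cycle 4: W0.I2
cycle 5: W0.I3
cycle 6: W1.I2
cycle 7: W1.I3
cycle 8: W2.I0
cycle 9: W2.I1
cycle 10: idle
cycle 11: idle
cycle 12: idle
cycle 13: W2.I2
cycle 14: W2.I3

Answer: 15 cycles, utilization 4/5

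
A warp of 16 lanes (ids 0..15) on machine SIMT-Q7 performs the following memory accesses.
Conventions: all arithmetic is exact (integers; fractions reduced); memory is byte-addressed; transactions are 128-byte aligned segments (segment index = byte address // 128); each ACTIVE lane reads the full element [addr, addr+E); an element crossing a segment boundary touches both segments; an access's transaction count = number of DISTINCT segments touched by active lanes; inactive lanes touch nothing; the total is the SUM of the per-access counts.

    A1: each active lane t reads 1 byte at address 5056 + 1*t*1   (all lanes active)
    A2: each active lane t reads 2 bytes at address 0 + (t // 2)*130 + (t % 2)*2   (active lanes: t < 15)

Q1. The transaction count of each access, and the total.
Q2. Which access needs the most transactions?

A1: 1 transaction
A2: 8 transactions

Answer: 1,8; total 9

Answer: A2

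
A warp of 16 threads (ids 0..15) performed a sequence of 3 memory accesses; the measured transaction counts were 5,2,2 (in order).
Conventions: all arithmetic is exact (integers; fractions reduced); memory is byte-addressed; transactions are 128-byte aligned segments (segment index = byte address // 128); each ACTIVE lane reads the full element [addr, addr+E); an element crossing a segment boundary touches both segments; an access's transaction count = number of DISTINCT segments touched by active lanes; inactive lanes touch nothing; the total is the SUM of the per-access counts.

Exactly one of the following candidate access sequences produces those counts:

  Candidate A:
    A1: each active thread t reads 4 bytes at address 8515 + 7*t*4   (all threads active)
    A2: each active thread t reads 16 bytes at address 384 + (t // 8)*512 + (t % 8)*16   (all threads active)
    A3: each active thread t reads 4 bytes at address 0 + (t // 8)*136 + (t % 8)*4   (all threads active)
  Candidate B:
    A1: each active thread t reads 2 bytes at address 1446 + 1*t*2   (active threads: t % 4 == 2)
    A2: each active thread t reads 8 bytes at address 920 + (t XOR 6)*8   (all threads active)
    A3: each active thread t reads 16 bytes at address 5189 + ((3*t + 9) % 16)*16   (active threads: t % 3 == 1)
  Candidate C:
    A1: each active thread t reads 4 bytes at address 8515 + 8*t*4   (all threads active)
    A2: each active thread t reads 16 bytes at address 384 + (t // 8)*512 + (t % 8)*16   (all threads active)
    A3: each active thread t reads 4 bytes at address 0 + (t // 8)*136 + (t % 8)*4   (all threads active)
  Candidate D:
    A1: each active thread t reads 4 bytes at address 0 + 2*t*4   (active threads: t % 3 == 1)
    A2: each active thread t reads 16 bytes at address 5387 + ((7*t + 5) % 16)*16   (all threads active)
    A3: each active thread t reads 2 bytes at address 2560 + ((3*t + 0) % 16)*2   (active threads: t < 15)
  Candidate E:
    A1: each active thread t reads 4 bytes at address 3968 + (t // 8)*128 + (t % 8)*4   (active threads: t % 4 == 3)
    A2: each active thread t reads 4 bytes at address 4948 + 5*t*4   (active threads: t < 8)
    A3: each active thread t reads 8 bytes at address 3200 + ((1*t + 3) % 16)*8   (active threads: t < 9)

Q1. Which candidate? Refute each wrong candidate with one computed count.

A: A1 gives 4 transactions, not 5
B: A1 gives 1 transaction, not 5
D: A1 gives 1 transaction, not 5
E: A1 gives 2 transactions, not 5
C: all counts match (5,2,2)

Answer: C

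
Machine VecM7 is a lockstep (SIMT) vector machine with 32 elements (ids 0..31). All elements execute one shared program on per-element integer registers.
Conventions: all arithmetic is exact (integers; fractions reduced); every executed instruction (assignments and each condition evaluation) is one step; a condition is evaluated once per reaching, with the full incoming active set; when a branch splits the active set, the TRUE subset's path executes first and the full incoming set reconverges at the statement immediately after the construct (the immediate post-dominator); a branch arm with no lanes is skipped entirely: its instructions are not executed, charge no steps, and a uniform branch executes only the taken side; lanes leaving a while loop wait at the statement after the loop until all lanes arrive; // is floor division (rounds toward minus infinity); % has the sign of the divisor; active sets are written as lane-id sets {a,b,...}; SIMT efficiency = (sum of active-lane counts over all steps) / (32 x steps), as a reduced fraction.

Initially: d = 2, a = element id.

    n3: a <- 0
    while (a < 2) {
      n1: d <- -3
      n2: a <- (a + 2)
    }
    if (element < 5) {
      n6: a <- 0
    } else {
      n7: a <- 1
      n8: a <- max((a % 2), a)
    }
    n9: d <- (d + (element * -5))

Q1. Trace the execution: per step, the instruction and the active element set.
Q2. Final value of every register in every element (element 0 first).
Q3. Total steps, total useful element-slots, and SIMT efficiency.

step 0: a <- 0                       {0,1,2,3,4,5,6,7,8,9,10,11,12,13,14,15,16,17,18,19,20,21,22,23,24,25,26,27,28,29,30,31}
step 1: eval (a < 2)                 {0,1,2,3,4,5,6,7,8,9,10,11,12,13,14,15,16,17,18,19,20,21,22,23,24,25,26,27,28,29,30,31}
step 2: d <- -3                      {0,1,2,3,4,5,6,7,8,9,10,11,12,13,14,15,16,17,18,19,20,21,22,23,24,25,26,27,28,29,30,31}
step 3: a <- (a + 2)                 {0,1,2,3,4,5,6,7,8,9,10,11,12,13,14,15,16,17,18,19,20,21,22,23,24,25,26,27,28,29,30,31}
step 4: eval (a < 2)                 {0,1,2,3,4,5,6,7,8,9,10,11,12,13,14,15,16,17,18,19,20,21,22,23,24,25,26,27,28,29,30,31}
step 5: eval (element < 5)           {0,1,2,3,4,5,6,7,8,9,10,11,12,13,14,15,16,17,18,19,20,21,22,23,24,25,26,27,28,29,30,31}
step 6: a <- 0                       {0,1,2,3,4}
step 7: a <- 1                       {5,6,7,8,9,10,11,12,13,14,15,16,17,18,19,20,21,22,23,24,25,26,27,28,29,30,31}
step 8: a <- max((a % 2), a)         {5,6,7,8,9,10,11,12,13,14,15,16,17,18,19,20,21,22,23,24,25,26,27,28,29,30,31}
step 9: d <- (d + (element * -5))    {0,1,2,3,4,5,6,7,8,9,10,11,12,13,14,15,16,17,18,19,20,21,22,23,24,25,26,27,28,29,30,31}

Answer: 10 steps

d: -3,-8,-13,-18,-23,-28,-33,-38,-43,-48,-53,-58,-63,-68,-73,-78,-83,-88,-93,-98,-103,-108,-113,-118,-123,-128,-133,-138,-143,-148,-153,-158
a: 0,0,0,0,0,1,1,1,1,1,1,1,1,1,1,1,1,1,1,1,1,1,1,1,1,1,1,1,1,1,1,1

steps = 10; useful = 283; efficiency = 283/320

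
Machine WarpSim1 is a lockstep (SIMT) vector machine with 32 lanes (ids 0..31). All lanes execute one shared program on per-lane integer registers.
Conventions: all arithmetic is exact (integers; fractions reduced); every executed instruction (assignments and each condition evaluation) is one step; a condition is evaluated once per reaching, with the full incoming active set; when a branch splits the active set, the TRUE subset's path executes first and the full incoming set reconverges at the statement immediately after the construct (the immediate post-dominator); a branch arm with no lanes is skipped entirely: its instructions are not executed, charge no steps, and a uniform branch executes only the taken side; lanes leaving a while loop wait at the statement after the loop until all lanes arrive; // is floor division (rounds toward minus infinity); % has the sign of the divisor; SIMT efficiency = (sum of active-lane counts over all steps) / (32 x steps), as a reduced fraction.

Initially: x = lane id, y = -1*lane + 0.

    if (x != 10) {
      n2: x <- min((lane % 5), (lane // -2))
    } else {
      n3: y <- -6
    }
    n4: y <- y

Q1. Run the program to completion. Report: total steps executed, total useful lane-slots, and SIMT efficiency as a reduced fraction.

Answer: 4 steps, 96 useful, 3/4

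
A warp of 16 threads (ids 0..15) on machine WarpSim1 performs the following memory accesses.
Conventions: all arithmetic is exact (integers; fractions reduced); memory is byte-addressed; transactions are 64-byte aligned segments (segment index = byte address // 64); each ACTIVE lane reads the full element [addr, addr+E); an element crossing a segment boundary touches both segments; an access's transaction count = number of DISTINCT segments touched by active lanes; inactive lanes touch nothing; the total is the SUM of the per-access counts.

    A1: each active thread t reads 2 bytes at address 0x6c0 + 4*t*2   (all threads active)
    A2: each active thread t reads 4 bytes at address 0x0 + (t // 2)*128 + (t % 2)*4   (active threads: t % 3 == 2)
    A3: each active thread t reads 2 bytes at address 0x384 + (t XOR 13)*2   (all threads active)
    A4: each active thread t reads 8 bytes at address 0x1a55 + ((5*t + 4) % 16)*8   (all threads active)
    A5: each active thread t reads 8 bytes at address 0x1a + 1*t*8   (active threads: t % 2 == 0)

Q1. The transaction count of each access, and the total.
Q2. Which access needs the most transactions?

A1: 2 transactions
A2: 5 transactions
A3: 1 transaction
A4: 3 transactions
A5: 3 transactions

Answer: 2,5,1,3,3; total 14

Answer: A2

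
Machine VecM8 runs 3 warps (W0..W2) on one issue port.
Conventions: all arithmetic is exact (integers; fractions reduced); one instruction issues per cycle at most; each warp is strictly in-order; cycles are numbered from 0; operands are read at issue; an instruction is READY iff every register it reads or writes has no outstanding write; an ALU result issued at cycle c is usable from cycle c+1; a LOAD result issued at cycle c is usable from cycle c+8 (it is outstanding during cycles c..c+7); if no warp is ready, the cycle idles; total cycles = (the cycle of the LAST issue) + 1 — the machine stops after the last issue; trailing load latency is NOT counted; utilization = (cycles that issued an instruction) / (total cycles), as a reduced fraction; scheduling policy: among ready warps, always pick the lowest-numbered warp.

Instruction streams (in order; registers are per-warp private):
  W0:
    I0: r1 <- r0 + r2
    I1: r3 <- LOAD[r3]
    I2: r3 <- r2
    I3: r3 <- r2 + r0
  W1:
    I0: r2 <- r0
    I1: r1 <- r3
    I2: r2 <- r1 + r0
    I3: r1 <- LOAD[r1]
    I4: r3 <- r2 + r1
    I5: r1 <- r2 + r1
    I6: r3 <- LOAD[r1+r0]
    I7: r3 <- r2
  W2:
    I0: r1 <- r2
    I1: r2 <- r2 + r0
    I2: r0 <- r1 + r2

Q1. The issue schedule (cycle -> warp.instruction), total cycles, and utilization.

cycle 0: W0.I0
cycle 1: W0.I1
cycle 2: W1.I0
cycle 3: W1.I1
cycle 4: W1.I2
cycle 5: W1.I3
cycle 6: W2.I0
cycle 7: W2.I1
cycle 8: W2.I2
cycle 9: W0.I2
cycle 10: W0.I3
cycle 11: idle
cycle 12: idle
cycle 13: W1.I4
cycle 14: W1.I5
cycle 15: W1.I6
cycle 16: idle
cycle 17: idle
cycle 18: idle
cycle 19: idle
cycle 20: idle
cycle 21: idle
cycle 22: idle
cycle 23: W1.I7

Answer: 24 cycles, utilization 5/8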